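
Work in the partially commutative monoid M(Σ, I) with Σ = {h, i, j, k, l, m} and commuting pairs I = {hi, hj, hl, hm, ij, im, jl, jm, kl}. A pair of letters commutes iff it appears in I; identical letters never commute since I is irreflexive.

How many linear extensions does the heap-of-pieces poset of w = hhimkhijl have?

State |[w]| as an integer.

144

piece 0:h — minimal
piece 1:h rests on {0:h}
piece 2:i — minimal
piece 3:m — minimal
piece 4:k rests on {1:h, 2:i, 3:m}
piece 5:h rests on {4:k}
piece 6:i rests on {4:k}
piece 7:j rests on {4:k}
piece 8:l rests on {6:i}
minimal pieces: {0:h, 2:i, 3:m}
ways to finish when only these pieces remain (= sum over removing one remaining piece with nothing left below it):
  1 left: {5}→1  {7}→1  {8}→1
  2 left: {5,7}→2  {5,8}→2  {6,8}→1  {7,8}→2
  3 left: {5,6,8}→3  {5,7,8}→6  {6,7,8}→3
  4 left: {5,6,7,8}→12
  5 left: {4,5,6,7,8}→12
  6 left: {1,4,5,6,7,8}→12  {2,4,5,6,7,8}→12  {3,4,5,6,7,8}→12
  7 left: {0,1,4,5,6,7,8}→12  {1,2,4,5,6,7,8}→24  {1,3,4,5,6,7,8}→24  {2,3,4,5,6,7,8}→24
  placing 0:h first → 72 extensions
  placing 2:i first → 36 extensions
  placing 3:m first → 36 extensions
total linear extensions = 144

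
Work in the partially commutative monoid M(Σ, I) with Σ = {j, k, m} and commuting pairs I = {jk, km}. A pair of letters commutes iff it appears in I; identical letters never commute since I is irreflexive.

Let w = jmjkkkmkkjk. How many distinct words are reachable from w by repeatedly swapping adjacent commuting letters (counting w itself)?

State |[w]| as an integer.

462

piece 0:j — minimal
piece 1:m rests on {0:j}
piece 2:j rests on {1:m}
piece 3:k — minimal
piece 4:k rests on {3:k}
piece 5:k rests on {4:k}
piece 6:m rests on {2:j}
piece 7:k rests on {5:k}
piece 8:k rests on {7:k}
piece 9:j rests on {6:m}
piece 10:k rests on {8:k}
minimal pieces: {0:j, 3:k}
ways to finish when only these pieces remain (= sum over removing one remaining piece with nothing left below it):
  1 left: {9}→1  {10}→1
  2 left: {6,9}→1  {8,10}→1  {9,10}→2
  3 left: {2,6,9}→1  {6,9,10}→3  {7,8,10}→1  {8,9,10}→3
  4 left: {1,2,6,9}→1  {2,6,9,10}→4  {5,7,8,10}→1  {6,8,9,10}→6  {7,8,9,10}→4
  5 left: {0,1,2,6,9}→1  {1,2,6,9,10}→5  {2,6,8,9,10}→10  {4,5,7,8,10}→1  {5,7,8,9,10}→5  {6,7,8,9,10}→10
  6 left: {0,1,2,6,9,10}→6  {1,2,6,8,9,10}→15  {2,6,7,8,9,10}→20  {3,4,5,7,8,10}→1  {4,5,7,8,9,10}→6  {5,6,7,8,9,10}→15
  7 left: {0,1,2,6,8,9,10}→21  {1,2,6,7,8,9,10}→35  {2,5,6,7,8,9,10}→35  {3,4,5,7,8,9,10}→7  {4,5,6,7,8,9,10}→21
  8 left: {0,1,2,6,7,8,9,10}→56  {1,2,5,6,7,8,9,10}→70  {2,4,5,6,7,8,9,10}→56  {3,4,5,6,7,8,9,10}→28
  9 left: {0,1,2,5,6,7,8,9,10}→126  {1,2,4,5,6,7,8,9,10}→126  {2,3,4,5,6,7,8,9,10}→84
  placing 0:j first → 210 extensions
  placing 3:k first → 252 extensions
total linear extensions = 462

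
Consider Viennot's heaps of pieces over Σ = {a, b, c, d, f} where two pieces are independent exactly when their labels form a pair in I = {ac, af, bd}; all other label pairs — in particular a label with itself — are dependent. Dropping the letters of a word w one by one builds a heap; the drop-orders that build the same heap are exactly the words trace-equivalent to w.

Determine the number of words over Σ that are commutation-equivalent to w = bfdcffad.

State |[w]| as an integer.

piece 0:b — minimal
piece 1:f rests on {0:b}
piece 2:d rests on {1:f}
piece 3:c rests on {2:d}
piece 4:f rests on {3:c}
piece 5:f rests on {4:f}
piece 6:a rests on {2:d}
piece 7:d rests on {5:f, 6:a}
minimal pieces: {0:b}
ways to finish when only these pieces remain (= sum over removing one remaining piece with nothing left below it):
  1 left: {7}→1
  2 left: {5,7}→1  {6,7}→1
  3 left: {4,5,7}→1  {5,6,7}→2
  4 left: {3,4,5,7}→1  {4,5,6,7}→3
  5 left: {3,4,5,6,7}→4
  6 left: {2,3,4,5,6,7}→4
  placing 0:b first → 4 extensions

4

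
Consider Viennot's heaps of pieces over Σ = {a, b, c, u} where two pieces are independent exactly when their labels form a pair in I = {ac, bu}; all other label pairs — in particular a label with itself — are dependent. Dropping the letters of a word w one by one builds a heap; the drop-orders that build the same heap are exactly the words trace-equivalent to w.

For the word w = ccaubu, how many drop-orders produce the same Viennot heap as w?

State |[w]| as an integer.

9

0(c) covers ∅
1(c) covers 0:c
2(a) covers ∅
3(u) covers 1:c, 2:a
4(b) covers 1:c, 2:a
5(u) covers 3:u
floor of heap: 0:c, 2:a
completions by unplaced set U, small U first (add the entries for U minus each lowest piece of U):
  |U|=1: {4}:1  {5}:1
  |U|=2: {3,5}:1  {4,5}:2
  |U|=3: {3,4,5}:3
  |U|=4: {1,3,4,5}:3  {2,3,4,5}:3
  start at 0(c): 6
  start at 2(a): 3
sum over floor = 9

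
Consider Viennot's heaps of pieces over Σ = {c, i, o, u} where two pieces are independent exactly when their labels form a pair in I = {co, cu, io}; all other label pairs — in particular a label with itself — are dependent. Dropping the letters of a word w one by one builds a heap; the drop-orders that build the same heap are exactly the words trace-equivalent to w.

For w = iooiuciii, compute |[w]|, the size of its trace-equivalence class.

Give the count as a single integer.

16

0(i) covers ∅
1(o) covers ∅
2(o) covers 1:o
3(i) covers 0:i
4(u) covers 2:o, 3:i
5(c) covers 3:i
6(i) covers 4:u, 5:c
7(i) covers 6:i
8(i) covers 7:i
floor of heap: 0:i, 1:o
completions by unplaced set U, small U first (add the entries for U minus each lowest piece of U):
  |U|=1: {8}:1
  |U|=2: {7,8}:1
  |U|=3: {6,7,8}:1
  |U|=4: {4,6,7,8}:1  {5,6,7,8}:1
  |U|=5: {2,4,6,7,8}:1  {4,5,6,7,8}:2
  |U|=6: {1,2,4,6,7,8}:1  {2,4,5,6,7,8}:3  {3,4,5,6,7,8}:2
  |U|=7: {0,3,4,5,6,7,8}:2  {1,2,4,5,6,7,8}:4  {2,3,4,5,6,7,8}:5
  start at 0(i): 9
  start at 1(o): 7
sum over floor = 16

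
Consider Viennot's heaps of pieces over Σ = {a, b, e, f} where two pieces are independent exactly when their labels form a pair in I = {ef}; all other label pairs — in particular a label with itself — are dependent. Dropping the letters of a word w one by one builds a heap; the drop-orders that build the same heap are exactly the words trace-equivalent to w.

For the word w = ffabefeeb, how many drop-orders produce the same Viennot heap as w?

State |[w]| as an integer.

0(f) covers ∅
1(f) covers 0:f
2(a) covers 1:f
3(b) covers 2:a
4(e) covers 3:b
5(f) covers 3:b
6(e) covers 4:e
7(e) covers 6:e
8(b) covers 5:f, 7:e
floor of heap: 0:f
completions by unplaced set U, small U first (add the entries for U minus each lowest piece of U):
  |U|=1: {8}:1
  |U|=2: {5,8}:1  {7,8}:1
  |U|=3: {5,7,8}:2  {6,7,8}:1
  |U|=4: {4,6,7,8}:1  {5,6,7,8}:3
  |U|=5: {4,5,6,7,8}:4
  |U|=6: {3,4,5,6,7,8}:4
  |U|=7: {2,3,4,5,6,7,8}:4
  start at 0(f): 4

4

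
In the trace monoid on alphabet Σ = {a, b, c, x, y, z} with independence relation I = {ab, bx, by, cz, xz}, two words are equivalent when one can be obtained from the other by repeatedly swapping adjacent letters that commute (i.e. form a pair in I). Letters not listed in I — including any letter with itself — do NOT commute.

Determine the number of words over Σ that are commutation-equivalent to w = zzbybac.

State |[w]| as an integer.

0(z) covers ∅
1(z) covers 0:z
2(b) covers 1:z
3(y) covers 1:z
4(b) covers 2:b
5(a) covers 3:y
6(c) covers 4:b, 5:a
floor of heap: 0:z
completions by unplaced set U, small U first (add the entries for U minus each lowest piece of U):
  |U|=1: {6}:1
  |U|=2: {4,6}:1  {5,6}:1
  |U|=3: {2,4,6}:1  {3,5,6}:1  {4,5,6}:2
  |U|=4: {2,4,5,6}:3  {3,4,5,6}:3
  |U|=5: {2,3,4,5,6}:6
  start at 0(z): 6

6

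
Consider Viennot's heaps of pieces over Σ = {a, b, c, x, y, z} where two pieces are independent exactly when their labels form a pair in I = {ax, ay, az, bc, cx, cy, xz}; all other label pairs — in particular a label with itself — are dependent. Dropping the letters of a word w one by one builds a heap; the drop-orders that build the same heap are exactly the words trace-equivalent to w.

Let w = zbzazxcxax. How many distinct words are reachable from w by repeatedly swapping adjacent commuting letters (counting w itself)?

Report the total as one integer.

#0=z has no predecessor
#1=b depends on [0:z]
#2=z depends on [1:b]
#3=a depends on [1:b]
#4=z depends on [2:z]
#5=x depends on [1:b]
#6=c depends on [3:a, 4:z]
#7=x depends on [5:x]
#8=a depends on [6:c]
#9=x depends on [7:x]
sources: [0:z]
N(rest) = Σ N(rest − s) over sources s of rest; N(one piece) = 1:
  size 1 → [8]=1  [9]=1
  size 2 → [6,8]=1  [7,9]=1  [8,9]=2
  size 3 → [3,6,8]=1  [4,6,8]=1  [5,7,9]=1  [6,8,9]=3  [7,8,9]=3
  size 4 → [2,4,6,8]=1  [3,4,6,8]=2  [3,6,8,9]=4  [4,6,8,9]=4  [5,7,8,9]=4  [6,7,8,9]=6
  size 5 → [2,3,4,6,8]=3  [2,4,6,8,9]=5  [3,4,6,8,9]=10  [3,6,7,8,9]=10  [4,6,7,8,9]=10  [5,6,7,8,9]=10
  size 6 → [2,3,4,6,8,9]=18  [2,4,6,7,8,9]=15  [3,4,6,7,8,9]=30  [3,5,6,7,8,9]=20  [4,5,6,7,8,9]=20
  size 7 → [2,3,4,6,7,8,9]=63  [2,4,5,6,7,8,9]=35  [3,4,5,6,7,8,9]=70
  size 8 → [2,3,4,5,6,7,8,9]=168
  first=0(z) contributes 168

168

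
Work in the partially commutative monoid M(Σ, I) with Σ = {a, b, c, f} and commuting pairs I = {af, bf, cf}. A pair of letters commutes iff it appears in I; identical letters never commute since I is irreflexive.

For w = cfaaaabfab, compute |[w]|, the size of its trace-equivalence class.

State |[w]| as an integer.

45

#0=c has no predecessor
#1=f has no predecessor
#2=a depends on [0:c]
#3=a depends on [2:a]
#4=a depends on [3:a]
#5=a depends on [4:a]
#6=b depends on [5:a]
#7=f depends on [1:f]
#8=a depends on [6:b]
#9=b depends on [8:a]
sources: [0:c, 1:f]
N(rest) = Σ N(rest − s) over sources s of rest; N(one piece) = 1:
  size 1 → [7]=1  [9]=1
  size 2 → [1,7]=1  [7,9]=2  [8,9]=1
  size 3 → [1,7,9]=3  [6,8,9]=1  [7,8,9]=3
  size 4 → [1,7,8,9]=6  [5,6,8,9]=1  [6,7,8,9]=4
  size 5 → [1,6,7,8,9]=10  [4,5,6,8,9]=1  [5,6,7,8,9]=5
  size 6 → [1,5,6,7,8,9]=15  [3,4,5,6,8,9]=1  [4,5,6,7,8,9]=6
  size 7 → [1,4,5,6,7,8,9]=21  [2,3,4,5,6,8,9]=1  [3,4,5,6,7,8,9]=7
  size 8 → [0,2,3,4,5,6,8,9]=1  [1,3,4,5,6,7,8,9]=28  [2,3,4,5,6,7,8,9]=8
  first=0(c) contributes 36
  first=1(f) contributes 9
|[w]| = 45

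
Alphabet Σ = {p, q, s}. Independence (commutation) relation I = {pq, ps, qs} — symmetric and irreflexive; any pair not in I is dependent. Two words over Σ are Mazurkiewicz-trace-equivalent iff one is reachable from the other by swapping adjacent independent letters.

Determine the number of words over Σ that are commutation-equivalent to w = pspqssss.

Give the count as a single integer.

168

#0=p has no predecessor
#1=s has no predecessor
#2=p depends on [0:p]
#3=q has no predecessor
#4=s depends on [1:s]
#5=s depends on [4:s]
#6=s depends on [5:s]
#7=s depends on [6:s]
sources: [0:p, 1:s, 3:q]
N(rest) = Σ N(rest − s) over sources s of rest; N(one piece) = 1:
  size 1 → [2]=1  [3]=1  [7]=1
  size 2 → [0,2]=1  [2,3]=2  [2,7]=2  [3,7]=2  [6,7]=1
  size 3 → [0,2,3]=3  [0,2,7]=3  [2,3,7]=6  [2,6,7]=3  [3,6,7]=3  [5,6,7]=1
  size 4 → [0,2,3,7]=12  [0,2,6,7]=6  [2,3,6,7]=12  [2,5,6,7]=4  [3,5,6,7]=4  [4,5,6,7]=1
  size 5 → [0,2,3,6,7]=30  [0,2,5,6,7]=10  [1,4,5,6,7]=1  [2,3,5,6,7]=20  [2,4,5,6,7]=5  [3,4,5,6,7]=5
  size 6 → [0,2,3,5,6,7]=60  [0,2,4,5,6,7]=15  [1,2,4,5,6,7]=6  [1,3,4,5,6,7]=6  [2,3,4,5,6,7]=30
  first=0(p) contributes 42
  first=1(s) contributes 105
  first=3(q) contributes 21
|[w]| = 168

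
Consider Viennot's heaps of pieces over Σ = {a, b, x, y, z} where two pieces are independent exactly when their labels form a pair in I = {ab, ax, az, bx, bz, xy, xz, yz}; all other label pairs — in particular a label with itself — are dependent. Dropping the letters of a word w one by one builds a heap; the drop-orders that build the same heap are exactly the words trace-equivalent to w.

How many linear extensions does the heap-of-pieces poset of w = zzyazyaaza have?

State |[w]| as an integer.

210

drop 0:z onto floor
drop 1:z onto {0:z}
drop 2:y onto floor
drop 3:a onto {2:y}
drop 4:z onto {1:z}
drop 5:y onto {3:a}
drop 6:a onto {5:y}
drop 7:a onto {6:a}
drop 8:z onto {4:z}
drop 9:a onto {7:a}
ground layer = {0:z, 2:y}
drop-orders for the pieces not yet dropped (sum over which currently-grounded one goes next):
  1 to go: {8} 1  {9} 1
  2 to go: {4,8} 1  {7,9} 1  {8,9} 2
  3 to go: {1,4,8} 1  {4,8,9} 3  {6,7,9} 1  {7,8,9} 3
  4 to go: {0,1,4,8} 1  {1,4,8,9} 4  {4,7,8,9} 6  {5,6,7,9} 1  {6,7,8,9} 4
  5 to go: {0,1,4,8,9} 5  {1,4,7,8,9} 10  {3,5,6,7,9} 1  {4,6,7,8,9} 10  {5,6,7,8,9} 5
  6 to go: {0,1,4,7,8,9} 15  {1,4,6,7,8,9} 20  {2,3,5,6,7,9} 1  {3,5,6,7,8,9} 6  {4,5,6,7,8,9} 15
  7 to go: {0,1,4,6,7,8,9} 35  {1,4,5,6,7,8,9} 35  {2,3,5,6,7,8,9} 7  {3,4,5,6,7,8,9} 21
  8 to go: {0,1,4,5,6,7,8,9} 70  {1,3,4,5,6,7,8,9} 56  {2,3,4,5,6,7,8,9} 28
  if 0:z drops first: 84 orders
  if 2:y drops first: 126 orders
heap linearizations: 210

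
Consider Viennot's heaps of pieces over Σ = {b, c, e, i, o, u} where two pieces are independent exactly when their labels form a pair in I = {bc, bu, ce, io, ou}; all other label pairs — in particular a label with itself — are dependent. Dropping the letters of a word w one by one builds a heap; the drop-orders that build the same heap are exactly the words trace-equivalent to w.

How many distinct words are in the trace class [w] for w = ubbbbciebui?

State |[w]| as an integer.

0(u) covers ∅
1(b) covers ∅
2(b) covers 1:b
3(b) covers 2:b
4(b) covers 3:b
5(c) covers 0:u
6(i) covers 4:b, 5:c
7(e) covers 6:i
8(b) covers 7:e
9(u) covers 7:e
10(i) covers 8:b, 9:u
floor of heap: 0:u, 1:b
completions by unplaced set U, small U first (add the entries for U minus each lowest piece of U):
  |U|=1: {10}:1
  |U|=2: {8,10}:1  {9,10}:1
  |U|=3: {8,9,10}:2
  |U|=4: {7,8,9,10}:2
  |U|=5: {6,7,8,9,10}:2
  |U|=6: {4,6,7,8,9,10}:2  {5,6,7,8,9,10}:2
  |U|=7: {0,5,6,7,8,9,10}:2  {3,4,6,7,8,9,10}:2  {4,5,6,7,8,9,10}:4
  |U|=8: {0,4,5,6,7,8,9,10}:6  {2,3,4,6,7,8,9,10}:2  {3,4,5,6,7,8,9,10}:6
  |U|=9: {0,3,4,5,6,7,8,9,10}:12  {1,2,3,4,6,7,8,9,10}:2  {2,3,4,5,6,7,8,9,10}:8
  start at 0(u): 10
  start at 1(b): 20
sum over floor = 30

30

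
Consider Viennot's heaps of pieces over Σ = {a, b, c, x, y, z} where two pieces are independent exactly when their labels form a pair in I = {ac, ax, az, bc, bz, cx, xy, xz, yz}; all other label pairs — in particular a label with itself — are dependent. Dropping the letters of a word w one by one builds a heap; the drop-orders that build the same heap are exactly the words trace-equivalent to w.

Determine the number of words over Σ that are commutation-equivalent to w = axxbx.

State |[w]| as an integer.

piece 0:a — minimal
piece 1:x — minimal
piece 2:x rests on {1:x}
piece 3:b rests on {0:a, 2:x}
piece 4:x rests on {3:b}
minimal pieces: {0:a, 1:x}
ways to finish when only these pieces remain (= sum over removing one remaining piece with nothing left below it):
  1 left: {4}→1
  2 left: {3,4}→1
  3 left: {0,3,4}→1  {2,3,4}→1
  placing 0:a first → 1 extensions
  placing 1:x first → 2 extensions
total linear extensions = 3

3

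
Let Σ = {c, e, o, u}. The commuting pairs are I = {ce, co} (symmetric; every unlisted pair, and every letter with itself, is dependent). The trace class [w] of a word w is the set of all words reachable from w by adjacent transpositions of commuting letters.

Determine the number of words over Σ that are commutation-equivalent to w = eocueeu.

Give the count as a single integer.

3

#0=e has no predecessor
#1=o depends on [0:e]
#2=c has no predecessor
#3=u depends on [1:o, 2:c]
#4=e depends on [3:u]
#5=e depends on [4:e]
#6=u depends on [5:e]
sources: [0:e, 2:c]
N(rest) = Σ N(rest − s) over sources s of rest; N(one piece) = 1:
  size 1 → [6]=1
  size 2 → [5,6]=1
  size 3 → [4,5,6]=1
  size 4 → [3,4,5,6]=1
  size 5 → [1,3,4,5,6]=1  [2,3,4,5,6]=1
  first=0(e) contributes 2
  first=2(c) contributes 1
|[w]| = 3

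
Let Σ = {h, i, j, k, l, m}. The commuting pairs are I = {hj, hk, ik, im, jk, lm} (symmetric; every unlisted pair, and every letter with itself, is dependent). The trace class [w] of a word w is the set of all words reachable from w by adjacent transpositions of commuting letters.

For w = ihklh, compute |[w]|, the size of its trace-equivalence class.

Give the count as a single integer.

piece 0:i — minimal
piece 1:h rests on {0:i}
piece 2:k — minimal
piece 3:l rests on {1:h, 2:k}
piece 4:h rests on {3:l}
minimal pieces: {0:i, 2:k}
ways to finish when only these pieces remain (= sum over removing one remaining piece with nothing left below it):
  1 left: {4}→1
  2 left: {3,4}→1
  3 left: {1,3,4}→1  {2,3,4}→1
  placing 0:i first → 2 extensions
  placing 2:k first → 1 extensions
total linear extensions = 3

3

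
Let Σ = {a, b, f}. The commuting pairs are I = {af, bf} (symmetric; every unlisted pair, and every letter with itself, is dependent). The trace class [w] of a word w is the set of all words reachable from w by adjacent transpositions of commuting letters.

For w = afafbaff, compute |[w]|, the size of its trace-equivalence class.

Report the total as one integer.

#0=a has no predecessor
#1=f has no predecessor
#2=a depends on [0:a]
#3=f depends on [1:f]
#4=b depends on [2:a]
#5=a depends on [4:b]
#6=f depends on [3:f]
#7=f depends on [6:f]
sources: [0:a, 1:f]
N(rest) = Σ N(rest − s) over sources s of rest; N(one piece) = 1:
  size 1 → [5]=1  [7]=1
  size 2 → [4,5]=1  [5,7]=2  [6,7]=1
  size 3 → [2,4,5]=1  [3,6,7]=1  [4,5,7]=3  [5,6,7]=3
  size 4 → [0,2,4,5]=1  [1,3,6,7]=1  [2,4,5,7]=4  [3,5,6,7]=4  [4,5,6,7]=6
  size 5 → [0,2,4,5,7]=5  [1,3,5,6,7]=5  [2,4,5,6,7]=10  [3,4,5,6,7]=10
  size 6 → [0,2,4,5,6,7]=15  [1,3,4,5,6,7]=15  [2,3,4,5,6,7]=20
  first=0(a) contributes 35
  first=1(f) contributes 35
|[w]| = 70

70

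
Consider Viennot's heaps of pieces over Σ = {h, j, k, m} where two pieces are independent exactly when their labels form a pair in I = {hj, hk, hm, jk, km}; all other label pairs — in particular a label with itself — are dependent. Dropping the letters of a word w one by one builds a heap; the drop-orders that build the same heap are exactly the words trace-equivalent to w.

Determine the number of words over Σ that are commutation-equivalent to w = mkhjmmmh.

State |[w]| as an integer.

168

drop 0:m onto floor
drop 1:k onto floor
drop 2:h onto floor
drop 3:j onto {0:m}
drop 4:m onto {3:j}
drop 5:m onto {4:m}
drop 6:m onto {5:m}
drop 7:h onto {2:h}
ground layer = {0:m, 1:k, 2:h}
drop-orders for the pieces not yet dropped (sum over which currently-grounded one goes next):
  1 to go: {1} 1  {6} 1  {7} 1
  2 to go: {1,6} 2  {1,7} 2  {2,7} 1  {5,6} 1  {6,7} 2
  3 to go: {1,2,7} 3  {1,5,6} 3  {1,6,7} 6  {2,6,7} 3  {4,5,6} 1  {5,6,7} 3
  4 to go: {1,2,6,7} 12  {1,4,5,6} 4  {1,5,6,7} 12  {2,5,6,7} 6  {3,4,5,6} 1  {4,5,6,7} 4
  5 to go: {0,3,4,5,6} 1  {1,2,5,6,7} 30  {1,3,4,5,6} 5  {1,4,5,6,7} 20  {2,4,5,6,7} 10  {3,4,5,6,7} 5
  6 to go: {0,1,3,4,5,6} 6  {0,3,4,5,6,7} 6  {1,2,4,5,6,7} 60  {1,3,4,5,6,7} 30  {2,3,4,5,6,7} 15
  if 0:m drops first: 105 orders
  if 1:k drops first: 21 orders
  if 2:h drops first: 42 orders
heap linearizations: 168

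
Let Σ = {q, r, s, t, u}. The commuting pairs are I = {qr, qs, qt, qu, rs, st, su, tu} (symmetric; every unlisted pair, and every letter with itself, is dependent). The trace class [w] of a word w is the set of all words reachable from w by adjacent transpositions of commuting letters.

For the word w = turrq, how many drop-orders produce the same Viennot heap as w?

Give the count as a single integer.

10

piece 0:t — minimal
piece 1:u — minimal
piece 2:r rests on {0:t, 1:u}
piece 3:r rests on {2:r}
piece 4:q — minimal
minimal pieces: {0:t, 1:u, 4:q}
ways to finish when only these pieces remain (= sum over removing one remaining piece with nothing left below it):
  1 left: {3}→1  {4}→1
  2 left: {2,3}→1  {3,4}→2
  3 left: {0,2,3}→1  {1,2,3}→1  {2,3,4}→3
  placing 0:t first → 4 extensions
  placing 1:u first → 4 extensions
  placing 4:q first → 2 extensions
total linear extensions = 10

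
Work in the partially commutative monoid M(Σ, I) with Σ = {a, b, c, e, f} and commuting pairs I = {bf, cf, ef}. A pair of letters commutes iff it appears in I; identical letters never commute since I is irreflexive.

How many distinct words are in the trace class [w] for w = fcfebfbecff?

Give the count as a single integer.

462

piece 0:f — minimal
piece 1:c — minimal
piece 2:f rests on {0:f}
piece 3:e rests on {1:c}
piece 4:b rests on {3:e}
piece 5:f rests on {2:f}
piece 6:b rests on {4:b}
piece 7:e rests on {6:b}
piece 8:c rests on {7:e}
piece 9:f rests on {5:f}
piece 10:f rests on {9:f}
minimal pieces: {0:f, 1:c}
ways to finish when only these pieces remain (= sum over removing one remaining piece with nothing left below it):
  1 left: {8}→1  {10}→1
  2 left: {7,8}→1  {8,10}→2  {9,10}→1
  3 left: {5,9,10}→1  {6,7,8}→1  {7,8,10}→3  {8,9,10}→3
  4 left: {2,5,9,10}→1  {4,6,7,8}→1  {5,8,9,10}→4  {6,7,8,10}→4  {7,8,9,10}→6
  5 left: {0,2,5,9,10}→1  {2,5,8,9,10}→5  {3,4,6,7,8}→1  {4,6,7,8,10}→5  {5,7,8,9,10}→10  {6,7,8,9,10}→10
  6 left: {0,2,5,8,9,10}→6  {1,3,4,6,7,8}→1  {2,5,7,8,9,10}→15  {3,4,6,7,8,10}→6  {4,6,7,8,9,10}→15  {5,6,7,8,9,10}→20
  7 left: {0,2,5,7,8,9,10}→21  {1,3,4,6,7,8,10}→7  {2,5,6,7,8,9,10}→35  {3,4,6,7,8,9,10}→21  {4,5,6,7,8,9,10}→35
  8 left: {0,2,5,6,7,8,9,10}→56  {1,3,4,6,7,8,9,10}→28  {2,4,5,6,7,8,9,10}→70  {3,4,5,6,7,8,9,10}→56
  9 left: {0,2,4,5,6,7,8,9,10}→126  {1,3,4,5,6,7,8,9,10}→84  {2,3,4,5,6,7,8,9,10}→126
  placing 0:f first → 210 extensions
  placing 1:c first → 252 extensions
total linear extensions = 462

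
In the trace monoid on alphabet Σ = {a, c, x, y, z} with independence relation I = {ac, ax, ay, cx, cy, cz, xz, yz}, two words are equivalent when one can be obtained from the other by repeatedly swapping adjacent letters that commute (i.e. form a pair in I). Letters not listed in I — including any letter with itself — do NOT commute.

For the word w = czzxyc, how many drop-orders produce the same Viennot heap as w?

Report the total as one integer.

90

drop 0:c onto floor
drop 1:z onto floor
drop 2:z onto {1:z}
drop 3:x onto floor
drop 4:y onto {3:x}
drop 5:c onto {0:c}
ground layer = {0:c, 1:z, 3:x}
drop-orders for the pieces not yet dropped (sum over which currently-grounded one goes next):
  1 to go: {2} 1  {4} 1  {5} 1
  2 to go: {0,5} 1  {1,2} 1  {2,4} 2  {2,5} 2  {3,4} 1  {4,5} 2
  3 to go: {0,2,5} 3  {0,4,5} 3  {1,2,4} 3  {1,2,5} 3  {2,3,4} 3  {2,4,5} 6  {3,4,5} 3
  4 to go: {0,1,2,5} 6  {0,2,4,5} 12  {0,3,4,5} 6  {1,2,3,4} 6  {1,2,4,5} 12  {2,3,4,5} 12
  if 0:c drops first: 30 orders
  if 1:z drops first: 30 orders
  if 3:x drops first: 30 orders
heap linearizations: 90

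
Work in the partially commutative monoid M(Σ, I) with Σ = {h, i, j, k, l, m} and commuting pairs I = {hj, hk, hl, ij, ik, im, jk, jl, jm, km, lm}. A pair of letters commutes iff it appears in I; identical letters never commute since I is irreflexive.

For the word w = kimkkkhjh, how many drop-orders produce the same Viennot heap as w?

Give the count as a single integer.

#0=k has no predecessor
#1=i has no predecessor
#2=m has no predecessor
#3=k depends on [0:k]
#4=k depends on [3:k]
#5=k depends on [4:k]
#6=h depends on [1:i, 2:m]
#7=j has no predecessor
#8=h depends on [6:h]
sources: [0:k, 1:i, 2:m, 7:j]
N(rest) = Σ N(rest − s) over sources s of rest; N(one piece) = 1:
  size 1 → [5]=1  [7]=1  [8]=1
  size 2 → [4,5]=1  [5,7]=2  [5,8]=2  [6,8]=1  [7,8]=2
  size 3 → [1,6,8]=1  [2,6,8]=1  [3,4,5]=1  [4,5,7]=3  [4,5,8]=3  [5,6,8]=3  [5,7,8]=6  [6,7,8]=3
  size 4 → [0,3,4,5]=1  [1,2,6,8]=2  [1,5,6,8]=4  [1,6,7,8]=4  [2,5,6,8]=4  [2,6,7,8]=4  [3,4,5,7]=4  [3,4,5,8]=4  [4,5,6,8]=6  [4,5,7,8]=12  [5,6,7,8]=12
  size 5 → [0,3,4,5,7]=5  [0,3,4,5,8]=5  [1,2,5,6,8]=10  [1,2,6,7,8]=10  [1,4,5,6,8]=10  [1,5,6,7,8]=20  [2,4,5,6,8]=10  [2,5,6,7,8]=20  [3,4,5,6,8]=10  [3,4,5,7,8]=20  [4,5,6,7,8]=30
  size 6 → [0,3,4,5,6,8]=15  [0,3,4,5,7,8]=30  [1,2,4,5,6,8]=30  [1,2,5,6,7,8]=60  [1,3,4,5,6,8]=20  [1,4,5,6,7,8]=60  [2,3,4,5,6,8]=20  [2,4,5,6,7,8]=60  [3,4,5,6,7,8]=60
  size 7 → [0,1,3,4,5,6,8]=35  [0,2,3,4,5,6,8]=35  [0,3,4,5,6,7,8]=105  [1,2,3,4,5,6,8]=70  [1,2,4,5,6,7,8]=210  [1,3,4,5,6,7,8]=140  [2,3,4,5,6,7,8]=140
  first=0(k) contributes 560
  first=1(i) contributes 280
  first=2(m) contributes 280
  first=7(j) contributes 140
|[w]| = 1260

1260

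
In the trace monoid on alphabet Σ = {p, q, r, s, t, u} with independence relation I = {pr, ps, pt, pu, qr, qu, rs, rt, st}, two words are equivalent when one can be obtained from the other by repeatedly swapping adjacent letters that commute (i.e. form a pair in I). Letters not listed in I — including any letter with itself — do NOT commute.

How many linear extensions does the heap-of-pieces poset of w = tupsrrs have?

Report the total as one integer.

42

#0=t has no predecessor
#1=u depends on [0:t]
#2=p has no predecessor
#3=s depends on [1:u]
#4=r depends on [1:u]
#5=r depends on [4:r]
#6=s depends on [3:s]
sources: [0:t, 2:p]
N(rest) = Σ N(rest − s) over sources s of rest; N(one piece) = 1:
  size 1 → [2]=1  [5]=1  [6]=1
  size 2 → [2,5]=2  [2,6]=2  [3,6]=1  [4,5]=1  [5,6]=2
  size 3 → [2,3,6]=3  [2,4,5]=3  [2,5,6]=6  [3,5,6]=3  [4,5,6]=3
  size 4 → [2,3,5,6]=12  [2,4,5,6]=12  [3,4,5,6]=6
  size 5 → [1,3,4,5,6]=6  [2,3,4,5,6]=30
  first=0(t) contributes 36
  first=2(p) contributes 6
|[w]| = 42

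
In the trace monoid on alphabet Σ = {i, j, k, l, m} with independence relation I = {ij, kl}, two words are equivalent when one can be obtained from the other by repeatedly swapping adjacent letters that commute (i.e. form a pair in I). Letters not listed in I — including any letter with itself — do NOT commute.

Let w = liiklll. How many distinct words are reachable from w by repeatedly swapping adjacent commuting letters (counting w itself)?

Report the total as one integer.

4

piece 0:l — minimal
piece 1:i rests on {0:l}
piece 2:i rests on {1:i}
piece 3:k rests on {2:i}
piece 4:l rests on {2:i}
piece 5:l rests on {4:l}
piece 6:l rests on {5:l}
minimal pieces: {0:l}
ways to finish when only these pieces remain (= sum over removing one remaining piece with nothing left below it):
  1 left: {3}→1  {6}→1
  2 left: {3,6}→2  {5,6}→1
  3 left: {3,5,6}→3  {4,5,6}→1
  4 left: {3,4,5,6}→4
  5 left: {2,3,4,5,6}→4
  placing 0:l first → 4 extensions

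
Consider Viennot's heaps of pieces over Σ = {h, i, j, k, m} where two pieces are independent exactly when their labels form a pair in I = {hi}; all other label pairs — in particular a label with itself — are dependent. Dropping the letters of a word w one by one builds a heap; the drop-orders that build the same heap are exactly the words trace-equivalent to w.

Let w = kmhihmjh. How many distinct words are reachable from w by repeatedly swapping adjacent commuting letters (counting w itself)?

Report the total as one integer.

3

piece 0:k — minimal
piece 1:m rests on {0:k}
piece 2:h rests on {1:m}
piece 3:i rests on {1:m}
piece 4:h rests on {2:h}
piece 5:m rests on {3:i, 4:h}
piece 6:j rests on {5:m}
piece 7:h rests on {6:j}
minimal pieces: {0:k}
ways to finish when only these pieces remain (= sum over removing one remaining piece with nothing left below it):
  1 left: {7}→1
  2 left: {6,7}→1
  3 left: {5,6,7}→1
  4 left: {3,5,6,7}→1  {4,5,6,7}→1
  5 left: {2,4,5,6,7}→1  {3,4,5,6,7}→2
  6 left: {2,3,4,5,6,7}→3
  placing 0:k first → 3 extensions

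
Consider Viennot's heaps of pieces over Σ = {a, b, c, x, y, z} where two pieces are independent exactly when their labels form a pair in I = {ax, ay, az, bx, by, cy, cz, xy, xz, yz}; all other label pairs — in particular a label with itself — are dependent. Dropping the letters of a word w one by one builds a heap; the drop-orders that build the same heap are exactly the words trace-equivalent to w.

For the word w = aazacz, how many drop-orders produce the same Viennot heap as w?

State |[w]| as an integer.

0(a) covers ∅
1(a) covers 0:a
2(z) covers ∅
3(a) covers 1:a
4(c) covers 3:a
5(z) covers 2:z
floor of heap: 0:a, 2:z
completions by unplaced set U, small U first (add the entries for U minus each lowest piece of U):
  |U|=1: {4}:1  {5}:1
  |U|=2: {2,5}:1  {3,4}:1  {4,5}:2
  |U|=3: {1,3,4}:1  {2,4,5}:3  {3,4,5}:3
  |U|=4: {0,1,3,4}:1  {1,3,4,5}:4  {2,3,4,5}:6
  start at 0(a): 10
  start at 2(z): 5
sum over floor = 15

15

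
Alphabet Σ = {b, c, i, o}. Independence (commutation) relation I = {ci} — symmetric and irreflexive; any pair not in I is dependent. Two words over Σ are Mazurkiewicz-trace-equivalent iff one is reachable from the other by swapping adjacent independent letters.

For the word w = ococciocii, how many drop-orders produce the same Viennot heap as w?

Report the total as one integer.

drop 0:o onto floor
drop 1:c onto {0:o}
drop 2:o onto {1:c}
drop 3:c onto {2:o}
drop 4:c onto {3:c}
drop 5:i onto {2:o}
drop 6:o onto {4:c, 5:i}
drop 7:c onto {6:o}
drop 8:i onto {6:o}
drop 9:i onto {8:i}
ground layer = {0:o}
drop-orders for the pieces not yet dropped (sum over which currently-grounded one goes next):
  1 to go: {7} 1  {9} 1
  2 to go: {7,9} 2  {8,9} 1
  3 to go: {7,8,9} 3
  4 to go: {6,7,8,9} 3
  5 to go: {4,6,7,8,9} 3  {5,6,7,8,9} 3
  6 to go: {3,4,6,7,8,9} 3  {4,5,6,7,8,9} 6
  7 to go: {3,4,5,6,7,8,9} 9
  8 to go: {2,3,4,5,6,7,8,9} 9
  if 0:o drops first: 9 orders

9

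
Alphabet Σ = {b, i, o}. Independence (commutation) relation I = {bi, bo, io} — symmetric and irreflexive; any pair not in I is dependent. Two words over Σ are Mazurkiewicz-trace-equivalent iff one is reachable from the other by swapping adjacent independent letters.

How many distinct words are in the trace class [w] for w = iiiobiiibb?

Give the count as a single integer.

0(i) covers ∅
1(i) covers 0:i
2(i) covers 1:i
3(o) covers ∅
4(b) covers ∅
5(i) covers 2:i
6(i) covers 5:i
7(i) covers 6:i
8(b) covers 4:b
9(b) covers 8:b
floor of heap: 0:i, 3:o, 4:b
completions by unplaced set U, small U first (add the entries for U minus each lowest piece of U):
  |U|=1: {3}:1  {7}:1  {9}:1
  |U|=2: {3,7}:2  {3,9}:2  {6,7}:1  {7,9}:2  {8,9}:1
  |U|=3: {3,6,7}:3  {3,7,9}:6  {3,8,9}:3  {4,8,9}:1  {5,6,7}:1  {6,7,9}:3  {7,8,9}:3
  |U|=4: {2,5,6,7}:1  {3,4,8,9}:4  {3,5,6,7}:4  {3,6,7,9}:12  {3,7,8,9}:12  {4,7,8,9}:4  {5,6,7,9}:4  {6,7,8,9}:6
  |U|=5: {1,2,5,6,7}:1  {2,3,5,6,7}:5  {2,5,6,7,9}:5  {3,4,7,8,9}:20  {3,5,6,7,9}:20  {3,6,7,8,9}:30  {4,6,7,8,9}:10  {5,6,7,8,9}:10
  |U|=6: {0,1,2,5,6,7}:1  {1,2,3,5,6,7}:6  {1,2,5,6,7,9}:6  {2,3,5,6,7,9}:30  {2,5,6,7,8,9}:15  {3,4,6,7,8,9}:60  {3,5,6,7,8,9}:60  {4,5,6,7,8,9}:20
  |U|=7: {0,1,2,3,5,6,7}:7  {0,1,2,5,6,7,9}:7  {1,2,3,5,6,7,9}:42  {1,2,5,6,7,8,9}:21  {2,3,5,6,7,8,9}:105  {2,4,5,6,7,8,9}:35  {3,4,5,6,7,8,9}:140
  |U|=8: {0,1,2,3,5,6,7,9}:56  {0,1,2,5,6,7,8,9}:28  {1,2,3,5,6,7,8,9}:168  {1,2,4,5,6,7,8,9}:56  {2,3,4,5,6,7,8,9}:280
  start at 0(i): 504
  start at 3(o): 84
  start at 4(b): 252
sum over floor = 840

840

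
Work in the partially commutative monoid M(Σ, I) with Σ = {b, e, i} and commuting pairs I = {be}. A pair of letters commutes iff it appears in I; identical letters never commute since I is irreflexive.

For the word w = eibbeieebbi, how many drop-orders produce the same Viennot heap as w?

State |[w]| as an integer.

#0=e has no predecessor
#1=i depends on [0:e]
#2=b depends on [1:i]
#3=b depends on [2:b]
#4=e depends on [1:i]
#5=i depends on [3:b, 4:e]
#6=e depends on [5:i]
#7=e depends on [6:e]
#8=b depends on [5:i]
#9=b depends on [8:b]
#10=i depends on [7:e, 9:b]
sources: [0:e]
N(rest) = Σ N(rest − s) over sources s of rest; N(one piece) = 1:
  size 1 → [10]=1
  size 2 → [7,10]=1  [9,10]=1
  size 3 → [6,7,10]=1  [7,9,10]=2  [8,9,10]=1
  size 4 → [6,7,9,10]=3  [7,8,9,10]=3
  size 5 → [6,7,8,9,10]=6
  size 6 → [5,6,7,8,9,10]=6
  size 7 → [3,5,6,7,8,9,10]=6  [4,5,6,7,8,9,10]=6
  size 8 → [2,3,5,6,7,8,9,10]=6  [3,4,5,6,7,8,9,10]=12
  size 9 → [2,3,4,5,6,7,8,9,10]=18
  first=0(e) contributes 18

18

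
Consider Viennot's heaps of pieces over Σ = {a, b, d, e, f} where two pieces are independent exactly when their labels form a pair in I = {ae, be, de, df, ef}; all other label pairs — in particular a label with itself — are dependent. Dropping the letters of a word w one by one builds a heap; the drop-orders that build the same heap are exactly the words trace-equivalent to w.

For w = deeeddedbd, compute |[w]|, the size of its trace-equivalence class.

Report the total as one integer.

210

0(d) covers ∅
1(e) covers ∅
2(e) covers 1:e
3(e) covers 2:e
4(d) covers 0:d
5(d) covers 4:d
6(e) covers 3:e
7(d) covers 5:d
8(b) covers 7:d
9(d) covers 8:b
floor of heap: 0:d, 1:e
completions by unplaced set U, small U first (add the entries for U minus each lowest piece of U):
  |U|=1: {6}:1  {9}:1
  |U|=2: {3,6}:1  {6,9}:2  {8,9}:1
  |U|=3: {2,3,6}:1  {3,6,9}:3  {6,8,9}:3  {7,8,9}:1
  |U|=4: {1,2,3,6}:1  {2,3,6,9}:4  {3,6,8,9}:6  {5,7,8,9}:1  {6,7,8,9}:4
  |U|=5: {1,2,3,6,9}:5  {2,3,6,8,9}:10  {3,6,7,8,9}:10  {4,5,7,8,9}:1  {5,6,7,8,9}:5
  |U|=6: {0,4,5,7,8,9}:1  {1,2,3,6,8,9}:15  {2,3,6,7,8,9}:20  {3,5,6,7,8,9}:15  {4,5,6,7,8,9}:6
  |U|=7: {0,4,5,6,7,8,9}:7  {1,2,3,6,7,8,9}:35  {2,3,5,6,7,8,9}:35  {3,4,5,6,7,8,9}:21
  |U|=8: {0,3,4,5,6,7,8,9}:28  {1,2,3,5,6,7,8,9}:70  {2,3,4,5,6,7,8,9}:56
  start at 0(d): 126
  start at 1(e): 84
sum over floor = 210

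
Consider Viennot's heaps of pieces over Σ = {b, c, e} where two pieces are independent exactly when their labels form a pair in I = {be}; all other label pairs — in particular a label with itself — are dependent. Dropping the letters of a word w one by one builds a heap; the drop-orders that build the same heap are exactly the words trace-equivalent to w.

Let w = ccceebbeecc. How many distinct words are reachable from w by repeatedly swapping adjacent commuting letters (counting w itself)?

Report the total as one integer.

#0=c has no predecessor
#1=c depends on [0:c]
#2=c depends on [1:c]
#3=e depends on [2:c]
#4=e depends on [3:e]
#5=b depends on [2:c]
#6=b depends on [5:b]
#7=e depends on [4:e]
#8=e depends on [7:e]
#9=c depends on [6:b, 8:e]
#10=c depends on [9:c]
sources: [0:c]
N(rest) = Σ N(rest − s) over sources s of rest; N(one piece) = 1:
  size 1 → [10]=1
  size 2 → [9,10]=1
  size 3 → [6,9,10]=1  [8,9,10]=1
  size 4 → [5,6,9,10]=1  [6,8,9,10]=2  [7,8,9,10]=1
  size 5 → [4,7,8,9,10]=1  [5,6,8,9,10]=3  [6,7,8,9,10]=3
  size 6 → [3,4,7,8,9,10]=1  [4,6,7,8,9,10]=4  [5,6,7,8,9,10]=6
  size 7 → [3,4,6,7,8,9,10]=5  [4,5,6,7,8,9,10]=10
  size 8 → [3,4,5,6,7,8,9,10]=15
  size 9 → [2,3,4,5,6,7,8,9,10]=15
  first=0(c) contributes 15

15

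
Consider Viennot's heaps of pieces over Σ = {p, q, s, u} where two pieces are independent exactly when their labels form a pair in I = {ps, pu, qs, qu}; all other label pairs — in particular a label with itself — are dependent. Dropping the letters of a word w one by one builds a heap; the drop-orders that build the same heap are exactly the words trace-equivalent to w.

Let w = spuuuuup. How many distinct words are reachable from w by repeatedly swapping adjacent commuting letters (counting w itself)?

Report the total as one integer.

piece 0:s — minimal
piece 1:p — minimal
piece 2:u rests on {0:s}
piece 3:u rests on {2:u}
piece 4:u rests on {3:u}
piece 5:u rests on {4:u}
piece 6:u rests on {5:u}
piece 7:p rests on {1:p}
minimal pieces: {0:s, 1:p}
ways to finish when only these pieces remain (= sum over removing one remaining piece with nothing left below it):
  1 left: {6}→1  {7}→1
  2 left: {1,7}→1  {5,6}→1  {6,7}→2
  3 left: {1,6,7}→3  {4,5,6}→1  {5,6,7}→3
  4 left: {1,5,6,7}→6  {3,4,5,6}→1  {4,5,6,7}→4
  5 left: {1,4,5,6,7}→10  {2,3,4,5,6}→1  {3,4,5,6,7}→5
  6 left: {0,2,3,4,5,6}→1  {1,3,4,5,6,7}→15  {2,3,4,5,6,7}→6
  placing 0:s first → 21 extensions
  placing 1:p first → 7 extensions
total linear extensions = 28

28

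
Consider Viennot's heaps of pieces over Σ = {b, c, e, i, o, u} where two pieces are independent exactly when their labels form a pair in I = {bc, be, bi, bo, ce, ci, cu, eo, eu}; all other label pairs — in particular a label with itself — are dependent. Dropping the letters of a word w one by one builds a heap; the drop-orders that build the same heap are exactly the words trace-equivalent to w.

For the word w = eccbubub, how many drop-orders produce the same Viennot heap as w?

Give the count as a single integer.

168

0(e) covers ∅
1(c) covers ∅
2(c) covers 1:c
3(b) covers ∅
4(u) covers 3:b
5(b) covers 4:u
6(u) covers 5:b
7(b) covers 6:u
floor of heap: 0:e, 1:c, 3:b
completions by unplaced set U, small U first (add the entries for U minus each lowest piece of U):
  |U|=1: {0}:1  {2}:1  {7}:1
  |U|=2: {0,2}:2  {0,7}:2  {1,2}:1  {2,7}:2  {6,7}:1
  |U|=3: {0,1,2}:3  {0,2,7}:6  {0,6,7}:3  {1,2,7}:3  {2,6,7}:3  {5,6,7}:1
  |U|=4: {0,1,2,7}:12  {0,2,6,7}:12  {0,5,6,7}:4  {1,2,6,7}:6  {2,5,6,7}:4  {4,5,6,7}:1
  |U|=5: {0,1,2,6,7}:30  {0,2,5,6,7}:20  {0,4,5,6,7}:5  {1,2,5,6,7}:10  {2,4,5,6,7}:5  {3,4,5,6,7}:1
  |U|=6: {0,1,2,5,6,7}:60  {0,2,4,5,6,7}:30  {0,3,4,5,6,7}:6  {1,2,4,5,6,7}:15  {2,3,4,5,6,7}:6
  start at 0(e): 21
  start at 1(c): 42
  start at 3(b): 105
sum over floor = 168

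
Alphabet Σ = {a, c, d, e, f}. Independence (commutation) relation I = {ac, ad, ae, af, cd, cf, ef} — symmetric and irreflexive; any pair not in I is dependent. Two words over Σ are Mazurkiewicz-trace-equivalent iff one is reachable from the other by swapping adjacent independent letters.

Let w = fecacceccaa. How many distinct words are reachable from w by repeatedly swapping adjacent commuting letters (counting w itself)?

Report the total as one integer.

1320

piece 0:f — minimal
piece 1:e — minimal
piece 2:c rests on {1:e}
piece 3:a — minimal
piece 4:c rests on {2:c}
piece 5:c rests on {4:c}
piece 6:e rests on {5:c}
piece 7:c rests on {6:e}
piece 8:c rests on {7:c}
piece 9:a rests on {3:a}
piece 10:a rests on {9:a}
minimal pieces: {0:f, 1:e, 3:a}
ways to finish when only these pieces remain (= sum over removing one remaining piece with nothing left below it):
  1 left: {0}→1  {8}→1  {10}→1
  2 left: {0,8}→2  {0,10}→2  {7,8}→1  {8,10}→2  {9,10}→1
  3 left: {0,7,8}→3  {0,8,10}→6  {0,9,10}→3  {3,9,10}→1  {6,7,8}→1  {7,8,10}→3  {8,9,10}→3
  4 left: {0,3,9,10}→4  {0,6,7,8}→4  {0,7,8,10}→12  {0,8,9,10}→12  {3,8,9,10}→4  {5,6,7,8}→1  {6,7,8,10}→4  {7,8,9,10}→6
  5 left: {0,3,8,9,10}→20  {0,5,6,7,8}→5  {0,6,7,8,10}→20  {0,7,8,9,10}→30  {3,7,8,9,10}→10  {4,5,6,7,8}→1  {5,6,7,8,10}→5  {6,7,8,9,10}→10
  6 left: {0,3,7,8,9,10}→60  {0,4,5,6,7,8}→6  {0,5,6,7,8,10}→30  {0,6,7,8,9,10}→60  {2,4,5,6,7,8}→1  {3,6,7,8,9,10}→20  {4,5,6,7,8,10}→6  {5,6,7,8,9,10}→15
  7 left: {0,2,4,5,6,7,8}→7  {0,3,6,7,8,9,10}→140  {0,4,5,6,7,8,10}→42  {0,5,6,7,8,9,10}→105  {1,2,4,5,6,7,8}→1  {2,4,5,6,7,8,10}→7  {3,5,6,7,8,9,10}→35  {4,5,6,7,8,9,10}→21
  8 left: {0,1,2,4,5,6,7,8}→8  {0,2,4,5,6,7,8,10}→56  {0,3,5,6,7,8,9,10}→280  {0,4,5,6,7,8,9,10}→168  {1,2,4,5,6,7,8,10}→8  {2,4,5,6,7,8,9,10}→28  {3,4,5,6,7,8,9,10}→56
  9 left: {0,1,2,4,5,6,7,8,10}→72  {0,2,4,5,6,7,8,9,10}→252  {0,3,4,5,6,7,8,9,10}→504  {1,2,4,5,6,7,8,9,10}→36  {2,3,4,5,6,7,8,9,10}→84
  placing 0:f first → 120 extensions
  placing 1:e first → 840 extensions
  placing 3:a first → 360 extensions
total linear extensions = 1320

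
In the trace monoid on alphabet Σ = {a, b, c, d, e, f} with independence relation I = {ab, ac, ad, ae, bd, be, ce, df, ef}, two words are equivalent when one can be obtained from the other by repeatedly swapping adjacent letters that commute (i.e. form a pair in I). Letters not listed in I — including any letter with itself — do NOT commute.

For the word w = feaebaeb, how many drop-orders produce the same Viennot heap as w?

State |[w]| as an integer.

336

piece 0:f — minimal
piece 1:e — minimal
piece 2:a rests on {0:f}
piece 3:e rests on {1:e}
piece 4:b rests on {0:f}
piece 5:a rests on {2:a}
piece 6:e rests on {3:e}
piece 7:b rests on {4:b}
minimal pieces: {0:f, 1:e}
ways to finish when only these pieces remain (= sum over removing one remaining piece with nothing left below it):
  1 left: {5}→1  {6}→1  {7}→1
  2 left: {2,5}→1  {3,6}→1  {4,7}→1  {5,6}→2  {5,7}→2  {6,7}→2
  3 left: {1,3,6}→1  {2,5,6}→3  {2,5,7}→3  {3,5,6}→3  {3,6,7}→3  {4,5,7}→3  {4,6,7}→3  {5,6,7}→6
  4 left: {1,3,5,6}→4  {1,3,6,7}→4  {2,3,5,6}→6  {2,4,5,7}→6  {2,5,6,7}→12  {3,4,6,7}→6  {3,5,6,7}→12  {4,5,6,7}→12
  5 left: {0,2,4,5,7}→6  {1,2,3,5,6}→10  {1,3,4,6,7}→10  {1,3,5,6,7}→20  {2,3,5,6,7}→30  {2,4,5,6,7}→30  {3,4,5,6,7}→30
  6 left: {0,2,4,5,6,7}→36  {1,2,3,5,6,7}→60  {1,3,4,5,6,7}→60  {2,3,4,5,6,7}→90
  placing 0:f first → 210 extensions
  placing 1:e first → 126 extensions
total linear extensions = 336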